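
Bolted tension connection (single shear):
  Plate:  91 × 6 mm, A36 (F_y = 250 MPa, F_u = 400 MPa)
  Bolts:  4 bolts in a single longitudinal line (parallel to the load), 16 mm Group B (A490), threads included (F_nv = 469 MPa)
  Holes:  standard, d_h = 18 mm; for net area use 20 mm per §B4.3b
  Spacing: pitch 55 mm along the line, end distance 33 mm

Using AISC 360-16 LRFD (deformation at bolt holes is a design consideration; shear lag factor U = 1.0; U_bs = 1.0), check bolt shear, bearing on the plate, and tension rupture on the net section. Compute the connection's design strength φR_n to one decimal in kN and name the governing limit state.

127.8 kN (net-section rupture governs)

Bolt shear: A_b = π(16)²/4 = 201.06 mm². φR_n = 0.75 × 469 × 201.06 × 4 × 1 = 282.9 kN.
Bearing (6 mm plate, F_u = 400 MPa): end bolts L_c = 33 − 18/2 = 24, R_n = min(1.2×24×6×400, 2.4×16×6×400) = 69.12 kN/bolt; interior L_c = 55 − 18 = 37, R_n = 92.16 kN/bolt. φR_n = 0.75 × (1×69.12 + 3×92.16) = 259.2 kN.
Tension rupture (net): A_n = (91 − 1×20)×6 = 426 mm² (U = 1.0, A_e = A_n). φR_n = 0.75 × 400 × 426 = 127.8 kN.
Governing: min(282.9, 259.2, 127.8) = 127.8 kN → net-section rupture.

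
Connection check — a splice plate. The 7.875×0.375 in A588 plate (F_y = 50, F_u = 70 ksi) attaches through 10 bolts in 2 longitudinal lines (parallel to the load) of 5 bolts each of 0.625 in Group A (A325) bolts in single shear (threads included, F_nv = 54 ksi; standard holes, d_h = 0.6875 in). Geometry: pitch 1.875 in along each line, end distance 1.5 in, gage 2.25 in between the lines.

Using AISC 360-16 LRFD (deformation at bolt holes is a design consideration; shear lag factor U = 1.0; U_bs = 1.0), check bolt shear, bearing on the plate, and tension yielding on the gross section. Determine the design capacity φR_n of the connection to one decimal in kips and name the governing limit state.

124.3 kips (bolt shear governs)

Bolt shear: A_b = π(0.625)²/4 = 0.3068 in². φR_n = 0.75 × 54 × 0.3068 × 10 × 1 = 124.3 kips.
Bearing (0.375 in plate, F_u = 70 ksi): end bolts L_c = 1.5 − 0.6875/2 = 1.15625, R_n = min(1.2×1.15625×0.375×70, 2.4×0.625×0.375×70) = 36.422 kips/bolt; interior L_c = 1.875 − 0.6875 = 1.1875, R_n = 37.406 kips/bolt. φR_n = 0.75 × (2×36.422 + 8×37.406) = 279.1 kips.
Tension yield (gross): A_g = 7.875×0.375 = 2.9531 in². φR_n = 0.90 × 50 × 2.9531 = 132.9 kips.
Governing: min(124.3, 279.1, 132.9) = 124.3 kips → bolt shear.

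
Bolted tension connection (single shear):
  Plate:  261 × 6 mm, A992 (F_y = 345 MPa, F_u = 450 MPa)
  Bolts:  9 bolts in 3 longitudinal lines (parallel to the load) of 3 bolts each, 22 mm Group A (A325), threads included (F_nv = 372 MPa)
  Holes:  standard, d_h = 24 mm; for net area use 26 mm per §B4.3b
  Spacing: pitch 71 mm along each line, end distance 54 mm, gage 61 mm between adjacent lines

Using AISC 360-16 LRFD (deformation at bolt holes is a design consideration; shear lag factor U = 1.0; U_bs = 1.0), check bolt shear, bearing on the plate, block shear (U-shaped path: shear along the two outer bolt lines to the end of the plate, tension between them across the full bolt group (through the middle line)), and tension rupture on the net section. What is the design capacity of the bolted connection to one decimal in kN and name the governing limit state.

370.6 kN (net-section rupture governs)

Bolt shear: A_b = π(22)²/4 = 380.13 mm². φR_n = 0.75 × 372 × 380.13 × 9 × 1 = 954.5 kN.
Bearing (6 mm plate, F_u = 450 MPa): end bolts L_c = 54 − 24/2 = 42, R_n = min(1.2×42×6×450, 2.4×22×6×450) = 136.08 kN/bolt; interior L_c = 71 − 24 = 47, R_n = 142.56 kN/bolt. φR_n = 0.75 × (3×136.08 + 6×142.56) = 947.7 kN.
Block shear: shear path 2×[54+2×71] = 2×196 mm, A_gv = 2352, A_nv = 2×(196 − 2.5×26)×6 = 1572 mm²; tension across gage: (122 − 2×26)×6 = 420 mm². R_n = min(0.6×450×1572, 0.6×345×2352) + 1.0×450×420 = min(424.44, 486.86) + 189 = 613.44 kN. φR_n = 0.75 × 613.44 = 460.1 kN.
Tension rupture (net): A_n = (261 − 3×26)×6 = 1098 mm² (U = 1.0, A_e = A_n). φR_n = 0.75 × 450 × 1098 = 370.6 kN.
Governing: min(954.5, 947.7, 460.1, 370.6) = 370.6 kN → net-section rupture.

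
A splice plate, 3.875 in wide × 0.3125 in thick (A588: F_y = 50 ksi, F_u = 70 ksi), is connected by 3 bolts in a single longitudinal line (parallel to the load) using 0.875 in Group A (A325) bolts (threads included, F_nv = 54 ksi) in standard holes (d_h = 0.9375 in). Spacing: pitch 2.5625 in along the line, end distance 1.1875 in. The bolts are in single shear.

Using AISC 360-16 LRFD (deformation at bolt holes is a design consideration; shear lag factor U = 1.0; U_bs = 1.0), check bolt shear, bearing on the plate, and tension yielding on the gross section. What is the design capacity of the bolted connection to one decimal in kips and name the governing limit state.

Bolt shear: A_b = π(0.875)²/4 = 0.60132 in². φR_n = 0.75 × 54 × 0.60132 × 3 × 1 = 73.1 kips.
Bearing (0.3125 in plate, F_u = 70 ksi): end bolts L_c = 1.1875 − 0.9375/2 = 0.71875, R_n = min(1.2×0.71875×0.3125×70, 2.4×0.875×0.3125×70) = 18.867 kips/bolt; interior L_c = 2.5625 − 0.9375 = 1.625, R_n = 42.656 kips/bolt. φR_n = 0.75 × (1×18.867 + 2×42.656) = 78.1 kips.
Tension yield (gross): A_g = 3.875×0.3125 = 1.2109 in². φR_n = 0.90 × 50 × 1.2109 = 54.5 kips.
Governing: min(73.1, 78.1, 54.5) = 54.5 kips → gross-section yield.

54.5 kips (gross-section yield governs)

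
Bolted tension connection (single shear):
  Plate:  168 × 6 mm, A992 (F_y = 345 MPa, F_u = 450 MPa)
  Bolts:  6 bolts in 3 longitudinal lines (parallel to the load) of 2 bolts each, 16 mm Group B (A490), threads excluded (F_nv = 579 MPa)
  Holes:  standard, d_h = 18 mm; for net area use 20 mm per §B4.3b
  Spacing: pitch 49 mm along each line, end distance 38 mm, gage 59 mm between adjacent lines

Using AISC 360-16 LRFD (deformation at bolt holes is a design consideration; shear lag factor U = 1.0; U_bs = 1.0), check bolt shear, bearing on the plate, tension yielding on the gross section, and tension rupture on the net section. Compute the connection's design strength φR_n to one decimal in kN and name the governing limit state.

218.7 kN (net-section rupture governs)

Bolt shear: A_b = π(16)²/4 = 201.06 mm². φR_n = 0.75 × 579 × 201.06 × 6 × 1 = 523.9 kN.
Bearing (6 mm plate, F_u = 450 MPa): end bolts L_c = 38 − 18/2 = 29, R_n = min(1.2×29×6×450, 2.4×16×6×450) = 93.96 kN/bolt; interior L_c = 49 − 18 = 31, R_n = 100.44 kN/bolt. φR_n = 0.75 × (3×93.96 + 3×100.44) = 437.4 kN.
Tension yield (gross): A_g = 168×6 = 1008 mm². φR_n = 0.90 × 345 × 1008 = 313.0 kN.
Tension rupture (net): A_n = (168 − 3×20)×6 = 648 mm² (U = 1.0, A_e = A_n). φR_n = 0.75 × 450 × 648 = 218.7 kN.
Governing: min(523.9, 437.4, 313.0, 218.7) = 218.7 kN → net-section rupture.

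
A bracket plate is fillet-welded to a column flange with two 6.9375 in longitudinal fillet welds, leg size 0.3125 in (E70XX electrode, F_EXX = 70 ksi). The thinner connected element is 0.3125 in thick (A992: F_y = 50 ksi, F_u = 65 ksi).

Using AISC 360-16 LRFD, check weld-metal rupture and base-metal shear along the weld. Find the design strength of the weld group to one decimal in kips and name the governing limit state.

Weld metal: throat = 0.707×0.3125 = 0.22094 in, L = 2×6.9375 = 13.875 in. φR_n = 0.75 × 0.6 × 70 × 0.22094 × 13.875 = 96.6 kips.
Base metal shear (0.3125 in plate): yield φR_n = 1.0×0.6×50×0.3125×13.875 = 130.1 kips; rupture φR_n = 0.75×0.6×65×0.3125×13.875 = 126.8 kips; take 126.8 kips (rupture).
Governing: min(96.6, 126.8) = 96.6 kips → weld metal.

96.6 kips (weld metal governs)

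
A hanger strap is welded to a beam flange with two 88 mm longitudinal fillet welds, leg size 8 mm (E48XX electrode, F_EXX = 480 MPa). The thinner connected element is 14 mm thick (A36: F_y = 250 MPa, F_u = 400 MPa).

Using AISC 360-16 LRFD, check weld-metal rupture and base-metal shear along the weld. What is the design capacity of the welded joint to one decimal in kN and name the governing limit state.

Weld metal: throat = 0.707×8 = 5.656 mm, L = 2×88 = 176 mm. φR_n = 0.75 × 0.6 × 480 × 5.656 × 176 = 215.0 kN.
Base metal shear (14 mm plate): yield φR_n = 1.0×0.6×250×14×176 = 369.6 kN; rupture φR_n = 0.75×0.6×400×14×176 = 443.5 kN; take 369.6 kN (yield).
Governing: min(215.0, 369.6) = 215.0 kN → weld metal.

215.0 kN (weld metal governs)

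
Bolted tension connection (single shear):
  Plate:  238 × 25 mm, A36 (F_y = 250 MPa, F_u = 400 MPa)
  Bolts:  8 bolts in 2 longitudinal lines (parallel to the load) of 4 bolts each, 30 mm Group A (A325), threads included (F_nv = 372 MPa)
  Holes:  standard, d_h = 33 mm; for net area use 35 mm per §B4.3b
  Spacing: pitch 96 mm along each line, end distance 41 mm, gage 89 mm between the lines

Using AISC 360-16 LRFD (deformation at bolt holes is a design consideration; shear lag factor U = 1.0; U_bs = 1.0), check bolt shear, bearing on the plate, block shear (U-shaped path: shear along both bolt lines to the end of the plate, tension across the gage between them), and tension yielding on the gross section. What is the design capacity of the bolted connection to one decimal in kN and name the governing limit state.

1338.8 kN (gross-section yield governs)

Bolt shear: A_b = π(30)²/4 = 706.86 mm². φR_n = 0.75 × 372 × 706.86 × 8 × 1 = 1577.7 kN.
Bearing (25 mm plate, F_u = 400 MPa): end bolts L_c = 41 − 33/2 = 24.5, R_n = min(1.2×24.5×25×400, 2.4×30×25×400) = 294 kN/bolt; interior L_c = 96 − 33 = 63, R_n = 720 kN/bolt. φR_n = 0.75 × (2×294 + 6×720) = 3681.0 kN.
Block shear: shear path 2×[41+3×96] = 2×329 mm, A_gv = 16450, A_nv = 2×(329 − 3.5×35)×25 = 10325 mm²; tension across gage: (89 − 1×35)×25 = 1350 mm². R_n = min(0.6×400×10325, 0.6×250×16450) + 1.0×400×1350 = min(2478, 2467.5) + 540 = 3007.5 kN. φR_n = 0.75 × 3007.5 = 2255.6 kN.
Tension yield (gross): A_g = 238×25 = 5950 mm². φR_n = 0.90 × 250 × 5950 = 1338.8 kN.
Governing: min(1577.7, 3681.0, 2255.6, 1338.8) = 1338.8 kN → gross-section yield.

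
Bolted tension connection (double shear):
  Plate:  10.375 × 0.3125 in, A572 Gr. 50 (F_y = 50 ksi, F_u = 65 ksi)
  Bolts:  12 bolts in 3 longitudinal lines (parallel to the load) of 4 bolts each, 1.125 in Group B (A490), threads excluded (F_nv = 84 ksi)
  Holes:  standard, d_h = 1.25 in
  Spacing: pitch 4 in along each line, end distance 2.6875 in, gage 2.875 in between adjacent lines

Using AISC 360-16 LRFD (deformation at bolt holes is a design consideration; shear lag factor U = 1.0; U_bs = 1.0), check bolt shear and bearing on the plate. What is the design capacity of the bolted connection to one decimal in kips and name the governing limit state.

483.3 kips (bearing governs)

Bolt shear: A_b = π(1.125)²/4 = 0.99402 in². φR_n = 0.75 × 84 × 0.99402 × 12 × 2 = 1503.0 kips.
Bearing (0.3125 in plate, F_u = 65 ksi): end bolts L_c = 2.6875 − 1.25/2 = 2.0625, R_n = min(1.2×2.0625×0.3125×65, 2.4×1.125×0.3125×65) = 50.273 kips/bolt; interior L_c = 4 − 1.25 = 2.75, R_n = 54.844 kips/bolt. φR_n = 0.75 × (3×50.273 + 9×54.844) = 483.3 kips.
Governing: min(1503.0, 483.3) = 483.3 kips → bearing.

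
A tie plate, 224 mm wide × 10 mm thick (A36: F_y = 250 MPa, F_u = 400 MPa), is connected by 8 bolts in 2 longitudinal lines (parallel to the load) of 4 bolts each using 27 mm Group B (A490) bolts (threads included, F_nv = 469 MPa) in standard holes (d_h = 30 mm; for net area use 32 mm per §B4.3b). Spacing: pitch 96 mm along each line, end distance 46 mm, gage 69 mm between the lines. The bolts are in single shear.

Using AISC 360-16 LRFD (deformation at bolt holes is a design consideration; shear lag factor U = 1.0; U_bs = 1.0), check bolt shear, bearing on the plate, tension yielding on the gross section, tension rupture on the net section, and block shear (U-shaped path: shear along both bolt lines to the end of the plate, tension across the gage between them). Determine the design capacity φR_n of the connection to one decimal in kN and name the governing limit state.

Bolt shear: A_b = π(27)²/4 = 572.56 mm². φR_n = 0.75 × 469 × 572.56 × 8 × 1 = 1611.2 kN.
Bearing (10 mm plate, F_u = 400 MPa): end bolts L_c = 46 − 30/2 = 31, R_n = min(1.2×31×10×400, 2.4×27×10×400) = 148.8 kN/bolt; interior L_c = 96 − 30 = 66, R_n = 259.2 kN/bolt. φR_n = 0.75 × (2×148.8 + 6×259.2) = 1389.6 kN.
Tension yield (gross): A_g = 224×10 = 2240 mm². φR_n = 0.90 × 250 × 2240 = 504.0 kN.
Tension rupture (net): A_n = (224 − 2×32)×10 = 1600 mm² (U = 1.0, A_e = A_n). φR_n = 0.75 × 400 × 1600 = 480.0 kN.
Block shear: shear path 2×[46+3×96] = 2×334 mm, A_gv = 6680, A_nv = 2×(334 − 3.5×32)×10 = 4440 mm²; tension across gage: (69 − 1×32)×10 = 370 mm². R_n = min(0.6×400×4440, 0.6×250×6680) + 1.0×400×370 = min(1065.6, 1002) + 148 = 1150 kN. φR_n = 0.75 × 1150 = 862.5 kN.
Governing: min(1611.2, 1389.6, 504.0, 480.0, 862.5) = 480.0 kN → net-section rupture.

480.0 kN (net-section rupture governs)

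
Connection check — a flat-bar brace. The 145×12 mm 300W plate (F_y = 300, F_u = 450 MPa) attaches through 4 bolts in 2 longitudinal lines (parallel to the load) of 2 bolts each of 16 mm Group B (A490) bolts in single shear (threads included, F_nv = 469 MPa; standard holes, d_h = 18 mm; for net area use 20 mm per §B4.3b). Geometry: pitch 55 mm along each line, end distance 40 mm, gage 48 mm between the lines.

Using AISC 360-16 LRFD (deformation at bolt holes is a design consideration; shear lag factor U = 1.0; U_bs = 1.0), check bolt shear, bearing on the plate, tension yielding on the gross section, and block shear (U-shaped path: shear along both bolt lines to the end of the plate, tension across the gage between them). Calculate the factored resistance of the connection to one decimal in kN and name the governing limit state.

282.9 kN (bolt shear governs)

Bolt shear: A_b = π(16)²/4 = 201.06 mm². φR_n = 0.75 × 469 × 201.06 × 4 × 1 = 282.9 kN.
Bearing (12 mm plate, F_u = 450 MPa): end bolts L_c = 40 − 18/2 = 31, R_n = min(1.2×31×12×450, 2.4×16×12×450) = 200.88 kN/bolt; interior L_c = 55 − 18 = 37, R_n = 207.36 kN/bolt. φR_n = 0.75 × (2×200.88 + 2×207.36) = 612.4 kN.
Tension yield (gross): A_g = 145×12 = 1740 mm². φR_n = 0.90 × 300 × 1740 = 469.8 kN.
Block shear: shear path 2×[40+1×55] = 2×95 mm, A_gv = 2280, A_nv = 2×(95 − 1.5×20)×12 = 1560 mm²; tension across gage: (48 − 1×20)×12 = 336 mm². R_n = min(0.6×450×1560, 0.6×300×2280) + 1.0×450×336 = min(421.2, 410.4) + 151.2 = 561.6 kN. φR_n = 0.75 × 561.6 = 421.2 kN.
Governing: min(282.9, 612.4, 469.8, 421.2) = 282.9 kN → bolt shear.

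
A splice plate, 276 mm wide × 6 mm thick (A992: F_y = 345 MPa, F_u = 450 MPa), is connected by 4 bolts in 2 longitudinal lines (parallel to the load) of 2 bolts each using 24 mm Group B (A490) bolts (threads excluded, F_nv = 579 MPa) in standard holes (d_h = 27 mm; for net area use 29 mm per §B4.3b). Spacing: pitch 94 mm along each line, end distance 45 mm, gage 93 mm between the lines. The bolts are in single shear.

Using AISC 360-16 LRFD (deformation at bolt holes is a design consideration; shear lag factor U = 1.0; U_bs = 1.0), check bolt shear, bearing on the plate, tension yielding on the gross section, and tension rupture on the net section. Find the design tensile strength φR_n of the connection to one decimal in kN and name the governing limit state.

386.4 kN (bearing governs)

Bolt shear: A_b = π(24)²/4 = 452.39 mm². φR_n = 0.75 × 579 × 452.39 × 4 × 1 = 785.8 kN.
Bearing (6 mm plate, F_u = 450 MPa): end bolts L_c = 45 − 27/2 = 31.5, R_n = min(1.2×31.5×6×450, 2.4×24×6×450) = 102.06 kN/bolt; interior L_c = 94 − 27 = 67, R_n = 155.52 kN/bolt. φR_n = 0.75 × (2×102.06 + 2×155.52) = 386.4 kN.
Tension yield (gross): A_g = 276×6 = 1656 mm². φR_n = 0.90 × 345 × 1656 = 514.2 kN.
Tension rupture (net): A_n = (276 − 2×29)×6 = 1308 mm² (U = 1.0, A_e = A_n). φR_n = 0.75 × 450 × 1308 = 441.5 kN.
Governing: min(785.8, 386.4, 514.2, 441.5) = 386.4 kN → bearing.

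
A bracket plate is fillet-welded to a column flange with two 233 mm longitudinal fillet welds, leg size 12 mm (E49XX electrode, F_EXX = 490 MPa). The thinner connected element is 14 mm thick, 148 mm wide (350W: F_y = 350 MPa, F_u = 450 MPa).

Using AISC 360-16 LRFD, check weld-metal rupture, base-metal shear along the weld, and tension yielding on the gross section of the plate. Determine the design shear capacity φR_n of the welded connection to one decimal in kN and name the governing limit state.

Weld metal: throat = 0.707×12 = 8.484 mm, L = 2×233 = 466 mm. φR_n = 0.75 × 0.6 × 490 × 8.484 × 466 = 871.8 kN.
Base metal shear (14 mm plate): yield φR_n = 1.0×0.6×350×14×466 = 1370.0 kN; rupture φR_n = 0.75×0.6×450×14×466 = 1321.1 kN; take 1321.1 kN (rupture).
Tension yield (gross): A_g = 148×14 = 2072 mm². φR_n = 0.90 × 350 × 2072 = 652.7 kN.
Governing: min(871.8, 1321.1, 652.7) = 652.7 kN → gross-section yield.

652.7 kN (gross-section yield governs)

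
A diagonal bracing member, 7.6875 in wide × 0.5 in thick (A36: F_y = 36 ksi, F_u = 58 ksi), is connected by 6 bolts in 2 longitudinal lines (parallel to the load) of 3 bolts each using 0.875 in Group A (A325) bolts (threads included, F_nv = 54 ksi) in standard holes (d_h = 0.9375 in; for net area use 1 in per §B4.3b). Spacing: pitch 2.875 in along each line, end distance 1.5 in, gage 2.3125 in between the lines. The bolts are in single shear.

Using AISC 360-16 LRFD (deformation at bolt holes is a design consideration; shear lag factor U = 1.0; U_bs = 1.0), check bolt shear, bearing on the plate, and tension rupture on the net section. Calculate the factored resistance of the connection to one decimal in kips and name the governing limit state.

123.7 kips (net-section rupture governs)

Bolt shear: A_b = π(0.875)²/4 = 0.60132 in². φR_n = 0.75 × 54 × 0.60132 × 6 × 1 = 146.1 kips.
Bearing (0.5 in plate, F_u = 58 ksi): end bolts L_c = 1.5 − 0.9375/2 = 1.03125, R_n = min(1.2×1.03125×0.5×58, 2.4×0.875×0.5×58) = 35.888 kips/bolt; interior L_c = 2.875 − 0.9375 = 1.9375, R_n = 60.9 kips/bolt. φR_n = 0.75 × (2×35.888 + 4×60.9) = 236.5 kips.
Tension rupture (net): A_n = (7.6875 − 2×1)×0.5 = 2.8438 in² (U = 1.0, A_e = A_n). φR_n = 0.75 × 58 × 2.8438 = 123.7 kips.
Governing: min(146.1, 236.5, 123.7) = 123.7 kips → net-section rupture.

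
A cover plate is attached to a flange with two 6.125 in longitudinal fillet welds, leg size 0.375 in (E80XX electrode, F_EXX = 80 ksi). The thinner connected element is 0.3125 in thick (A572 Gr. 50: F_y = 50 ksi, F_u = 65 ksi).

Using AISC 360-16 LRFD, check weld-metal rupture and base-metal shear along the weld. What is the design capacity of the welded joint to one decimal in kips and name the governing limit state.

112.0 kips (base-metal shear governs)

Weld metal: throat = 0.707×0.375 = 0.26513 in, L = 2×6.125 = 12.25 in. φR_n = 0.75 × 0.6 × 80 × 0.26513 × 12.25 = 116.9 kips.
Base metal shear (0.3125 in plate): yield φR_n = 1.0×0.6×50×0.3125×12.25 = 114.8 kips; rupture φR_n = 0.75×0.6×65×0.3125×12.25 = 112.0 kips; take 112.0 kips (rupture).
Governing: min(116.9, 112.0) = 112.0 kips → base-metal shear.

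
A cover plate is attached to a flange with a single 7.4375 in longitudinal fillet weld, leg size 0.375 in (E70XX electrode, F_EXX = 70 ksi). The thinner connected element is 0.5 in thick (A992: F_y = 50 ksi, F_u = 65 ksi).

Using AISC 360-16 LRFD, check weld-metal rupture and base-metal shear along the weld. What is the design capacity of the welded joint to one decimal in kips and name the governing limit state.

62.1 kips (weld metal governs)

Weld metal: throat = 0.707×0.375 = 0.26513 in, L = 7.4375 in. φR_n = 0.75 × 0.6 × 70 × 0.26513 × 7.4375 = 62.1 kips.
Base metal shear (0.5 in plate): yield φR_n = 1.0×0.6×50×0.5×7.4375 = 111.6 kips; rupture φR_n = 0.75×0.6×65×0.5×7.4375 = 108.8 kips; take 108.8 kips (rupture).
Governing: min(62.1, 108.8) = 62.1 kips → weld metal.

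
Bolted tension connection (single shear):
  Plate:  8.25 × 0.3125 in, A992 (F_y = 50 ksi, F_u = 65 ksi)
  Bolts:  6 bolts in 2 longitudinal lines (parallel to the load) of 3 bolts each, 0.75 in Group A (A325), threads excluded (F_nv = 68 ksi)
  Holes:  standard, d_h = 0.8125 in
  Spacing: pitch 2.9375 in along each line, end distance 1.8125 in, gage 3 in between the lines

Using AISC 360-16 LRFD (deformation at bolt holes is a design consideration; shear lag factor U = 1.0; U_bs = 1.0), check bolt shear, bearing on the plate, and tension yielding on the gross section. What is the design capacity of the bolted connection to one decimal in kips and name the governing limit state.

Bolt shear: A_b = π(0.75)²/4 = 0.44179 in². φR_n = 0.75 × 68 × 0.44179 × 6 × 1 = 135.2 kips.
Bearing (0.3125 in plate, F_u = 65 ksi): end bolts L_c = 1.8125 − 0.8125/2 = 1.40625, R_n = min(1.2×1.40625×0.3125×65, 2.4×0.75×0.3125×65) = 34.277 kips/bolt; interior L_c = 2.9375 − 0.8125 = 2.125, R_n = 36.563 kips/bolt. φR_n = 0.75 × (2×34.277 + 4×36.563) = 161.1 kips.
Tension yield (gross): A_g = 8.25×0.3125 = 2.5781 in². φR_n = 0.90 × 50 × 2.5781 = 116.0 kips.
Governing: min(135.2, 161.1, 116.0) = 116.0 kips → gross-section yield.

116.0 kips (gross-section yield governs)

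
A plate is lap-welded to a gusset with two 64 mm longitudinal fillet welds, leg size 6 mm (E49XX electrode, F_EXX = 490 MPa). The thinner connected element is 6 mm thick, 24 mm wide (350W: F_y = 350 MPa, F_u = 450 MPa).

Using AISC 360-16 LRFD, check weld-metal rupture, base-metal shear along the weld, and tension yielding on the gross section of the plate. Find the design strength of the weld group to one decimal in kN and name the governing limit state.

Weld metal: throat = 0.707×6 = 4.242 mm, L = 2×64 = 128 mm. φR_n = 0.75 × 0.6 × 490 × 4.242 × 128 = 119.7 kN.
Base metal shear (6 mm plate): yield φR_n = 1.0×0.6×350×6×128 = 161.3 kN; rupture φR_n = 0.75×0.6×450×6×128 = 155.5 kN; take 155.5 kN (rupture).
Tension yield (gross): A_g = 24×6 = 144 mm². φR_n = 0.90 × 350 × 144 = 45.4 kN.
Governing: min(119.7, 155.5, 45.4) = 45.4 kN → gross-section yield.

45.4 kN (gross-section yield governs)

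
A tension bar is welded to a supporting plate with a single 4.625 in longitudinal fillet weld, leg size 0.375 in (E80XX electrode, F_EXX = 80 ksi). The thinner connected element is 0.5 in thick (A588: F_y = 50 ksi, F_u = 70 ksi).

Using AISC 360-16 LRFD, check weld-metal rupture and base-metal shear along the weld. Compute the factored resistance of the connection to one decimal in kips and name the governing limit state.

Weld metal: throat = 0.707×0.375 = 0.26513 in, L = 4.625 in. φR_n = 0.75 × 0.6 × 80 × 0.26513 × 4.625 = 44.1 kips.
Base metal shear (0.5 in plate): yield φR_n = 1.0×0.6×50×0.5×4.625 = 69.4 kips; rupture φR_n = 0.75×0.6×70×0.5×4.625 = 72.8 kips; take 69.4 kips (yield).
Governing: min(44.1, 69.4) = 44.1 kips → weld metal.

44.1 kips (weld metal governs)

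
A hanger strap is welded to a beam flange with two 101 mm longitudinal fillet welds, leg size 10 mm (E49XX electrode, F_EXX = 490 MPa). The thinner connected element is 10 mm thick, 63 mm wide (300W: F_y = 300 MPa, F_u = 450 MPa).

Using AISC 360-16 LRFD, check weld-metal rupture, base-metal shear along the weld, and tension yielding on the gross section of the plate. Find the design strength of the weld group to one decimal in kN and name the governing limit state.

Weld metal: throat = 0.707×10 = 7.07 mm, L = 2×101 = 202 mm. φR_n = 0.75 × 0.6 × 490 × 7.07 × 202 = 314.9 kN.
Base metal shear (10 mm plate): yield φR_n = 1.0×0.6×300×10×202 = 363.6 kN; rupture φR_n = 0.75×0.6×450×10×202 = 409.1 kN; take 363.6 kN (yield).
Tension yield (gross): A_g = 63×10 = 630 mm². φR_n = 0.90 × 300 × 630 = 170.1 kN.
Governing: min(314.9, 363.6, 170.1) = 170.1 kN → gross-section yield.

170.1 kN (gross-section yield governs)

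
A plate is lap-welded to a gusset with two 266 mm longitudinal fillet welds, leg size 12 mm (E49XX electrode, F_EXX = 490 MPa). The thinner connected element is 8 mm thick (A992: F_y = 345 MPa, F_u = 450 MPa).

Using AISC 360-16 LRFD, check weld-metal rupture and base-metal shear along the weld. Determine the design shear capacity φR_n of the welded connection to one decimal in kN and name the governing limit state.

861.8 kN (base-metal shear governs)

Weld metal: throat = 0.707×12 = 8.484 mm, L = 2×266 = 532 mm. φR_n = 0.75 × 0.6 × 490 × 8.484 × 532 = 995.2 kN.
Base metal shear (8 mm plate): yield φR_n = 1.0×0.6×345×8×532 = 881.0 kN; rupture φR_n = 0.75×0.6×450×8×532 = 861.8 kN; take 861.8 kN (rupture).
Governing: min(995.2, 861.8) = 861.8 kN → base-metal shear.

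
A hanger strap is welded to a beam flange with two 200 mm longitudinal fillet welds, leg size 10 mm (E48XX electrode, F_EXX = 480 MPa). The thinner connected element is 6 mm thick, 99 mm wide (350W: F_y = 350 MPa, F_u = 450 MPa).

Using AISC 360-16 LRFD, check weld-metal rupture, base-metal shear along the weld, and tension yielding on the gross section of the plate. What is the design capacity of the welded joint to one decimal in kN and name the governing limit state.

187.1 kN (gross-section yield governs)

Weld metal: throat = 0.707×10 = 7.07 mm, L = 2×200 = 400 mm. φR_n = 0.75 × 0.6 × 480 × 7.07 × 400 = 610.8 kN.
Base metal shear (6 mm plate): yield φR_n = 1.0×0.6×350×6×400 = 504.0 kN; rupture φR_n = 0.75×0.6×450×6×400 = 486.0 kN; take 486.0 kN (rupture).
Tension yield (gross): A_g = 99×6 = 594 mm². φR_n = 0.90 × 350 × 594 = 187.1 kN.
Governing: min(610.8, 486.0, 187.1) = 187.1 kN → gross-section yield.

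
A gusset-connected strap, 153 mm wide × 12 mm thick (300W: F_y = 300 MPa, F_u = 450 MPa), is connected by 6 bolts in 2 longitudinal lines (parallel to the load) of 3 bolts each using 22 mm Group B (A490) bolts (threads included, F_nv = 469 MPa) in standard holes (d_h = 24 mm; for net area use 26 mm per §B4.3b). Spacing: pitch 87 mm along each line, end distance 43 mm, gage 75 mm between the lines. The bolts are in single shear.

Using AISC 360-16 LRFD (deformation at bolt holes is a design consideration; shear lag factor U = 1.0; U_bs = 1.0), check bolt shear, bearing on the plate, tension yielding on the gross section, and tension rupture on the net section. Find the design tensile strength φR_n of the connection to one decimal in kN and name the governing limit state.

Bolt shear: A_b = π(22)²/4 = 380.13 mm². φR_n = 0.75 × 469 × 380.13 × 6 × 1 = 802.3 kN.
Bearing (12 mm plate, F_u = 450 MPa): end bolts L_c = 43 − 24/2 = 31, R_n = min(1.2×31×12×450, 2.4×22×12×450) = 200.88 kN/bolt; interior L_c = 87 − 24 = 63, R_n = 285.12 kN/bolt. φR_n = 0.75 × (2×200.88 + 4×285.12) = 1156.7 kN.
Tension yield (gross): A_g = 153×12 = 1836 mm². φR_n = 0.90 × 300 × 1836 = 495.7 kN.
Tension rupture (net): A_n = (153 − 2×26)×12 = 1212 mm² (U = 1.0, A_e = A_n). φR_n = 0.75 × 450 × 1212 = 409.1 kN.
Governing: min(802.3, 1156.7, 495.7, 409.1) = 409.1 kN → net-section rupture.

409.1 kN (net-section rupture governs)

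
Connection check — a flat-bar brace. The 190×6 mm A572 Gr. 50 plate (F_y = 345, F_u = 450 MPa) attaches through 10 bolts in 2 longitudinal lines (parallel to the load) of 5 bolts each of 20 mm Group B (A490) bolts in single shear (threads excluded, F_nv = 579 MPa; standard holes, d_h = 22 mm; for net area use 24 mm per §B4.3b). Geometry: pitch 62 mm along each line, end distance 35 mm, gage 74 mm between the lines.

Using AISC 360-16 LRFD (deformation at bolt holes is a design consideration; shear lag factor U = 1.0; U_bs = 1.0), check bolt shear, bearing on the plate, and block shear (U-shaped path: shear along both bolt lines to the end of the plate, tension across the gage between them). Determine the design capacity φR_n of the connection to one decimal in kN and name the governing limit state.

526.5 kN (block shear governs)

Bolt shear: A_b = π(20)²/4 = 314.16 mm². φR_n = 0.75 × 579 × 314.16 × 10 × 1 = 1364.2 kN.
Bearing (6 mm plate, F_u = 450 MPa): end bolts L_c = 35 − 22/2 = 24, R_n = min(1.2×24×6×450, 2.4×20×6×450) = 77.76 kN/bolt; interior L_c = 62 − 22 = 40, R_n = 129.6 kN/bolt. φR_n = 0.75 × (2×77.76 + 8×129.6) = 894.2 kN.
Block shear: shear path 2×[35+4×62] = 2×283 mm, A_gv = 3396, A_nv = 2×(283 − 4.5×24)×6 = 2100 mm²; tension across gage: (74 − 1×24)×6 = 300 mm². R_n = min(0.6×450×2100, 0.6×345×3396) + 1.0×450×300 = min(567, 702.97) + 135 = 702 kN. φR_n = 0.75 × 702 = 526.5 kN.
Governing: min(1364.2, 894.2, 526.5) = 526.5 kN → block shear.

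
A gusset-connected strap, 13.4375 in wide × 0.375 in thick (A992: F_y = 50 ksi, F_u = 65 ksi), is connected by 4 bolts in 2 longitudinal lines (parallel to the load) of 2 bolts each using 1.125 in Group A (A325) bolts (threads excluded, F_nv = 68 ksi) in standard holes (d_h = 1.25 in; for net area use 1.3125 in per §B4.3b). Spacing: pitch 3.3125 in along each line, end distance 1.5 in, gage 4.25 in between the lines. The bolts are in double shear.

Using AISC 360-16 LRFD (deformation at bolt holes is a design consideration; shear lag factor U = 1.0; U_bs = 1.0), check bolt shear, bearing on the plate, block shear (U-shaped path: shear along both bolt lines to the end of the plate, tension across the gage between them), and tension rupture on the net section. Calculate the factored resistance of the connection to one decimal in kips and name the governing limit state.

Bolt shear: A_b = π(1.125)²/4 = 0.99402 in². φR_n = 0.75 × 68 × 0.99402 × 4 × 2 = 405.6 kips.
Bearing (0.375 in plate, F_u = 65 ksi): end bolts L_c = 1.5 − 1.25/2 = 0.875, R_n = min(1.2×0.875×0.375×65, 2.4×1.125×0.375×65) = 25.594 kips/bolt; interior L_c = 3.3125 − 1.25 = 2.0625, R_n = 60.328 kips/bolt. φR_n = 0.75 × (2×25.594 + 2×60.328) = 128.9 kips.
Block shear: shear path 2×[1.5+1×3.3125] = 2×4.8125 in, A_gv = 3.6094, A_nv = 2×(4.8125 − 1.5×1.3125)×0.375 = 2.1328 in²; tension across gage: (4.25 − 1×1.3125)×0.375 = 1.1016 in². R_n = min(0.6×65×2.1328, 0.6×50×3.6094) + 1.0×65×1.1016 = min(83.179, 108.28) + 71.604 = 154.78 kips. φR_n = 0.75 × 154.78 = 116.1 kips.
Tension rupture (net): A_n = (13.4375 − 2×1.3125)×0.375 = 4.0547 in² (U = 1.0, A_e = A_n). φR_n = 0.75 × 65 × 4.0547 = 197.7 kips.
Governing: min(405.6, 128.9, 116.1, 197.7) = 116.1 kips → block shear.

116.1 kips (block shear governs)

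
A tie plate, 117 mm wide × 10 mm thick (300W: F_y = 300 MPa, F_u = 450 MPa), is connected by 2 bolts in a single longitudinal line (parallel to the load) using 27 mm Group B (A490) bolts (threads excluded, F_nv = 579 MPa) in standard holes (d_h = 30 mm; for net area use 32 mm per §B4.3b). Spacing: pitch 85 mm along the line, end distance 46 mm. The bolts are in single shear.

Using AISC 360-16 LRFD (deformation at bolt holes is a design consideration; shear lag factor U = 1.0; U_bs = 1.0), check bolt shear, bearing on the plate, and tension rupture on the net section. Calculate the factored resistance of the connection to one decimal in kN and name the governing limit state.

Bolt shear: A_b = π(27)²/4 = 572.56 mm². φR_n = 0.75 × 579 × 572.56 × 2 × 1 = 497.3 kN.
Bearing (10 mm plate, F_u = 450 MPa): end bolts L_c = 46 − 30/2 = 31, R_n = min(1.2×31×10×450, 2.4×27×10×450) = 167.4 kN/bolt; interior L_c = 85 − 30 = 55, R_n = 291.6 kN/bolt. φR_n = 0.75 × (1×167.4 + 1×291.6) = 344.3 kN.
Tension rupture (net): A_n = (117 − 1×32)×10 = 850 mm² (U = 1.0, A_e = A_n). φR_n = 0.75 × 450 × 850 = 286.9 kN.
Governing: min(497.3, 344.3, 286.9) = 286.9 kN → net-section rupture.

286.9 kN (net-section rupture governs)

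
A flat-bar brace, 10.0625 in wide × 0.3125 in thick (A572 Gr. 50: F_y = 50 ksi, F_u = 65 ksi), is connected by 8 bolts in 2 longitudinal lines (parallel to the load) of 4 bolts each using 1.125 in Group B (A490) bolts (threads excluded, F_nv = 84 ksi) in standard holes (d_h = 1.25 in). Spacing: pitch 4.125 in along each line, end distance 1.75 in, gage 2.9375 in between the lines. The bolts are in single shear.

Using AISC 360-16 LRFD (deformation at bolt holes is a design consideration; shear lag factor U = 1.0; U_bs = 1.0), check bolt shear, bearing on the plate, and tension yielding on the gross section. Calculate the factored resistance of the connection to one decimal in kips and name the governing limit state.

Bolt shear: A_b = π(1.125)²/4 = 0.99402 in². φR_n = 0.75 × 84 × 0.99402 × 8 × 1 = 501.0 kips.
Bearing (0.3125 in plate, F_u = 65 ksi): end bolts L_c = 1.75 − 1.25/2 = 1.125, R_n = min(1.2×1.125×0.3125×65, 2.4×1.125×0.3125×65) = 27.422 kips/bolt; interior L_c = 4.125 − 1.25 = 2.875, R_n = 54.844 kips/bolt. φR_n = 0.75 × (2×27.422 + 6×54.844) = 287.9 kips.
Tension yield (gross): A_g = 10.0625×0.3125 = 3.1445 in². φR_n = 0.90 × 50 × 3.1445 = 141.5 kips.
Governing: min(501.0, 287.9, 141.5) = 141.5 kips → gross-section yield.

141.5 kips (gross-section yield governs)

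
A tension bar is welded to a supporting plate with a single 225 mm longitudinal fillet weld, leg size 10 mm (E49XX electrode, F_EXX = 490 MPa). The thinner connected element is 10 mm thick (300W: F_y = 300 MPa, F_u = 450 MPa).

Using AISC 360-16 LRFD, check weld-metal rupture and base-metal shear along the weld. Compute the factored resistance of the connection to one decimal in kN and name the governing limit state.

Weld metal: throat = 0.707×10 = 7.07 mm, L = 225 mm. φR_n = 0.75 × 0.6 × 490 × 7.07 × 225 = 350.8 kN.
Base metal shear (10 mm plate): yield φR_n = 1.0×0.6×300×10×225 = 405.0 kN; rupture φR_n = 0.75×0.6×450×10×225 = 455.6 kN; take 405.0 kN (yield).
Governing: min(350.8, 405.0) = 350.8 kN → weld metal.

350.8 kN (weld metal governs)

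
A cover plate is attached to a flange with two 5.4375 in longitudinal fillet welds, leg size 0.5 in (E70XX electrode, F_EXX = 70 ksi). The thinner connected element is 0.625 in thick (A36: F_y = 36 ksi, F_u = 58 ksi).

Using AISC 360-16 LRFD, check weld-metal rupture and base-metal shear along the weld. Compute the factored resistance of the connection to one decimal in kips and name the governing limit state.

121.1 kips (weld metal governs)

Weld metal: throat = 0.707×0.5 = 0.3535 in, L = 2×5.4375 = 10.875 in. φR_n = 0.75 × 0.6 × 70 × 0.3535 × 10.875 = 121.1 kips.
Base metal shear (0.625 in plate): yield φR_n = 1.0×0.6×36×0.625×10.875 = 146.8 kips; rupture φR_n = 0.75×0.6×58×0.625×10.875 = 177.4 kips; take 146.8 kips (yield).
Governing: min(121.1, 146.8) = 121.1 kips → weld metal.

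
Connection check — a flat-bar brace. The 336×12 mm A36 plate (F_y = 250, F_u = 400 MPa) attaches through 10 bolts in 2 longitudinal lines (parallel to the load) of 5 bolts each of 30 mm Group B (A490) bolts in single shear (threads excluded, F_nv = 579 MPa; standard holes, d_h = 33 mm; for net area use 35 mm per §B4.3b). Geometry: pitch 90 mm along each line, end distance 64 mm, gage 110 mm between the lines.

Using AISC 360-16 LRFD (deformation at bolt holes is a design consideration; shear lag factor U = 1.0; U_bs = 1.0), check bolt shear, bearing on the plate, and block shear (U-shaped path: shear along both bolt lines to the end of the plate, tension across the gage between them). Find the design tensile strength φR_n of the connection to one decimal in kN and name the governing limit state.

Bolt shear: A_b = π(30)²/4 = 706.86 mm². φR_n = 0.75 × 579 × 706.86 × 10 × 1 = 3069.5 kN.
Bearing (12 mm plate, F_u = 400 MPa): end bolts L_c = 64 − 33/2 = 47.5, R_n = min(1.2×47.5×12×400, 2.4×30×12×400) = 273.6 kN/bolt; interior L_c = 90 − 33 = 57, R_n = 328.32 kN/bolt. φR_n = 0.75 × (2×273.6 + 8×328.32) = 2380.3 kN.
Block shear: shear path 2×[64+4×90] = 2×424 mm, A_gv = 10176, A_nv = 2×(424 − 4.5×35)×12 = 6396 mm²; tension across gage: (110 − 1×35)×12 = 900 mm². R_n = min(0.6×400×6396, 0.6×250×10176) + 1.0×400×900 = min(1535, 1526.4) + 360 = 1886.4 kN. φR_n = 0.75 × 1886.4 = 1414.8 kN.
Governing: min(3069.5, 2380.3, 1414.8) = 1414.8 kN → block shear.

1414.8 kN (block shear governs)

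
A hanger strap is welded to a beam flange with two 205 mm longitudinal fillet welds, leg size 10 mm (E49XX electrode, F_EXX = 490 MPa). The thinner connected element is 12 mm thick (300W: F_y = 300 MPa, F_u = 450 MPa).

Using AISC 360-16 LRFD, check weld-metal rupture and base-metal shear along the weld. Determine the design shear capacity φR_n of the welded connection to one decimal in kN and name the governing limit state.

Weld metal: throat = 0.707×10 = 7.07 mm, L = 2×205 = 410 mm. φR_n = 0.75 × 0.6 × 490 × 7.07 × 410 = 639.2 kN.
Base metal shear (12 mm plate): yield φR_n = 1.0×0.6×300×12×410 = 885.6 kN; rupture φR_n = 0.75×0.6×450×12×410 = 996.3 kN; take 885.6 kN (yield).
Governing: min(639.2, 885.6) = 639.2 kN → weld metal.

639.2 kN (weld metal governs)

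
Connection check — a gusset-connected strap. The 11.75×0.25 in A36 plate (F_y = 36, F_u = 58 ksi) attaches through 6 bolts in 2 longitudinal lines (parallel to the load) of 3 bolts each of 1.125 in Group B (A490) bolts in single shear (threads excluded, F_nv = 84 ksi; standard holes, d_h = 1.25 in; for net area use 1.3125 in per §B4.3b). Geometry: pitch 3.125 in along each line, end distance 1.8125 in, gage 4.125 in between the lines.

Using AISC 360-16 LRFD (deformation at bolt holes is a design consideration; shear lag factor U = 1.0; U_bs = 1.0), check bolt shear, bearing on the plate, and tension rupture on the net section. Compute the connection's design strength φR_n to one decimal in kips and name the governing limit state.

99.2 kips (net-section rupture governs)

Bolt shear: A_b = π(1.125)²/4 = 0.99402 in². φR_n = 0.75 × 84 × 0.99402 × 6 × 1 = 375.7 kips.
Bearing (0.25 in plate, F_u = 58 ksi): end bolts L_c = 1.8125 − 1.25/2 = 1.1875, R_n = min(1.2×1.1875×0.25×58, 2.4×1.125×0.25×58) = 20.663 kips/bolt; interior L_c = 3.125 − 1.25 = 1.875, R_n = 32.625 kips/bolt. φR_n = 0.75 × (2×20.663 + 4×32.625) = 128.9 kips.
Tension rupture (net): A_n = (11.75 − 2×1.3125)×0.25 = 2.2813 in² (U = 1.0, A_e = A_n). φR_n = 0.75 × 58 × 2.2813 = 99.2 kips.
Governing: min(375.7, 128.9, 99.2) = 99.2 kips → net-section rupture.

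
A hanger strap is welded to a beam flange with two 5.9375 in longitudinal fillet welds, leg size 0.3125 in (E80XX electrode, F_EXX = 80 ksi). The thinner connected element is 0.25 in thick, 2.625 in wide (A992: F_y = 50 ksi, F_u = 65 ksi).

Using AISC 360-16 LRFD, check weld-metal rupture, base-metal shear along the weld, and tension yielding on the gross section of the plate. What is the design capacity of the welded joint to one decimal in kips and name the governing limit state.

29.5 kips (gross-section yield governs)

Weld metal: throat = 0.707×0.3125 = 0.22094 in, L = 2×5.9375 = 11.875 in. φR_n = 0.75 × 0.6 × 80 × 0.22094 × 11.875 = 94.5 kips.
Base metal shear (0.25 in plate): yield φR_n = 1.0×0.6×50×0.25×11.875 = 89.1 kips; rupture φR_n = 0.75×0.6×65×0.25×11.875 = 86.8 kips; take 86.8 kips (rupture).
Tension yield (gross): A_g = 2.625×0.25 = 0.65625 in². φR_n = 0.90 × 50 × 0.65625 = 29.5 kips.
Governing: min(94.5, 86.8, 29.5) = 29.5 kips → gross-section yield.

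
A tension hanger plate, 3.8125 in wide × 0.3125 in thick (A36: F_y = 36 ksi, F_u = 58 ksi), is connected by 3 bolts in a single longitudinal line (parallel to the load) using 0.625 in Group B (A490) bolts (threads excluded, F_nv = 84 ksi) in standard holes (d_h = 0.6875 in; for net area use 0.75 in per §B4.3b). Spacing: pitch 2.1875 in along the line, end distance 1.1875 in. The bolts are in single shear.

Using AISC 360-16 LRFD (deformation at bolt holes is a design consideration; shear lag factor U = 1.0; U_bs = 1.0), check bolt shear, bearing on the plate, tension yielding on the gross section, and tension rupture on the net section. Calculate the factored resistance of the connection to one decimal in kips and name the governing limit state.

38.6 kips (gross-section yield governs)

Bolt shear: A_b = π(0.625)²/4 = 0.3068 in². φR_n = 0.75 × 84 × 0.3068 × 3 × 1 = 58.0 kips.
Bearing (0.3125 in plate, F_u = 58 ksi): end bolts L_c = 1.1875 − 0.6875/2 = 0.84375, R_n = min(1.2×0.84375×0.3125×58, 2.4×0.625×0.3125×58) = 18.352 kips/bolt; interior L_c = 2.1875 − 0.6875 = 1.5, R_n = 27.188 kips/bolt. φR_n = 0.75 × (1×18.352 + 2×27.188) = 54.5 kips.
Tension yield (gross): A_g = 3.8125×0.3125 = 1.1914 in². φR_n = 0.90 × 36 × 1.1914 = 38.6 kips.
Tension rupture (net): A_n = (3.8125 − 1×0.75)×0.3125 = 0.95703 in² (U = 1.0, A_e = A_n). φR_n = 0.75 × 58 × 0.95703 = 41.6 kips.
Governing: min(58.0, 54.5, 38.6, 41.6) = 38.6 kips → gross-section yield.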